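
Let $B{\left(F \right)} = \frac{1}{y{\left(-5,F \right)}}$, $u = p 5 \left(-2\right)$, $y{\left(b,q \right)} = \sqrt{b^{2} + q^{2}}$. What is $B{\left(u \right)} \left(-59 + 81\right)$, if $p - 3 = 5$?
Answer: $\frac{22 \sqrt{257}}{1285} \approx 0.27446$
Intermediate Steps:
$p = 8$ ($p = 3 + 5 = 8$)
$u = -80$ ($u = 8 \cdot 5 \left(-2\right) = 40 \left(-2\right) = -80$)
$B{\left(F \right)} = \frac{1}{\sqrt{25 + F^{2}}}$ ($B{\left(F \right)} = \frac{1}{\sqrt{\left(-5\right)^{2} + F^{2}}} = \frac{1}{\sqrt{25 + F^{2}}}$)
$B{\left(u \right)} \left(-59 + 81\right) = \frac{-59 + 81}{\sqrt{25 + \left(-80\right)^{2}}} = \frac{1}{\sqrt{25 + 6400}} \cdot 22 = \frac{1}{\sqrt{6425}} \cdot 22 = \frac{\sqrt{257}}{1285} \cdot 22 = \frac{22 \sqrt{257}}{1285}$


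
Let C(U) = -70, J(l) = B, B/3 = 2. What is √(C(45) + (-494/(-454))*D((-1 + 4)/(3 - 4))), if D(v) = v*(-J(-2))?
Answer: 2*I*√649447/227 ≈ 7.1003*I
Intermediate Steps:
B = 6 (B = 3*2 = 6)
J(l) = 6
D(v) = -6*v (D(v) = v*(-1*6) = v*(-6) = -6*v)
√(C(45) + (-494/(-454))*D((-1 + 4)/(3 - 4))) = √(-70 + (-494/(-454))*(-6*(-1 + 4)/(3 - 4))) = √(-70 + (-494*(-1/454))*(-18/(-1))) = √(-70 + 247*(-18*(-1))/227) = √(-70 + 247*(-6*(-3))/227) = √(-70 + (247/227)*18) = √(-70 + 4446/227) = √(-11444/227) = 2*I*√649447/227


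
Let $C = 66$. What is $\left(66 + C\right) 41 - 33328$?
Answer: $-27916$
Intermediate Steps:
$\left(66 + C\right) 41 - 33328 = \left(66 + 66\right) 41 - 33328 = 132 \cdot 41 - 33328 = 5412 - 33328 = -27916$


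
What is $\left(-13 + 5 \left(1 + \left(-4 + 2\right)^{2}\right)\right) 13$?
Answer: $156$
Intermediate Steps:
$\left(-13 + 5 \left(1 + \left(-4 + 2\right)^{2}\right)\right) 13 = \left(-13 + 5 \left(1 + \left(-2\right)^{2}\right)\right) 13 = \left(-13 + 5 \left(1 + 4\right)\right) 13 = \left(-13 + 5 \cdot 5\right) 13 = \left(-13 + 25\right) 13 = 12 \cdot 13 = 156$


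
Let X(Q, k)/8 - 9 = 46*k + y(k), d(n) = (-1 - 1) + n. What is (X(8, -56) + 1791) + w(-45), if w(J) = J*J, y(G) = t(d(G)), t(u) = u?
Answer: -17184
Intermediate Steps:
d(n) = -2 + n
y(G) = -2 + G
X(Q, k) = 56 + 376*k (X(Q, k) = 72 + 8*(46*k + (-2 + k)) = 72 + 8*(-2 + 47*k) = 72 + (-16 + 376*k) = 56 + 376*k)
w(J) = J²
(X(8, -56) + 1791) + w(-45) = ((56 + 376*(-56)) + 1791) + (-45)² = ((56 - 21056) + 1791) + 2025 = (-21000 + 1791) + 2025 = -19209 + 2025 = -17184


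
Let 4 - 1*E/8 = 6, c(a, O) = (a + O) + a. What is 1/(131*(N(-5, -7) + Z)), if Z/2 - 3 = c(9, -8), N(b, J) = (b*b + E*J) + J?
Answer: 1/20436 ≈ 4.8933e-5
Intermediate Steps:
c(a, O) = O + 2*a (c(a, O) = (O + a) + a = O + 2*a)
E = -16 (E = 32 - 8*6 = 32 - 48 = -16)
N(b, J) = b**2 - 15*J (N(b, J) = (b*b - 16*J) + J = (b**2 - 16*J) + J = b**2 - 15*J)
Z = 26 (Z = 6 + 2*(-8 + 2*9) = 6 + 2*(-8 + 18) = 6 + 2*10 = 6 + 20 = 26)
1/(131*(N(-5, -7) + Z)) = 1/(131*(((-5)**2 - 15*(-7)) + 26)) = 1/(131*((25 + 105) + 26)) = 1/(131*(130 + 26)) = 1/(131*156) = 1/20436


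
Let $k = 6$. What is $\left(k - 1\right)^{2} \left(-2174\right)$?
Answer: $-54350$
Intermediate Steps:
$\left(k - 1\right)^{2} \left(-2174\right) = \left(6 - 1\right)^{2} \left(-2174\right) = 5^{2} \left(-2174\right) = 25 \left(-2174\right) = -54350$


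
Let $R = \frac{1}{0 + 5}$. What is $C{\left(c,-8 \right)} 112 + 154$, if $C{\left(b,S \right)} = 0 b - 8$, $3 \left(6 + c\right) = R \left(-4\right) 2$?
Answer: $-742$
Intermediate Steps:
$R = \frac{1}{5} \approx 0.2$
$c = - \frac{98}{15}$ ($c = -6 + \frac{\frac{1}{5} \left(-4\right) 2}{3} = -6 + \frac{\left(- \frac{4}{5}\right) 2}{3} = -6 + \frac{1}{3} \left(- \frac{8}{5}\right) = -6 - \frac{8}{15} = - \frac{98}{15} \approx -6.5333$)
$C{\left(b,S \right)} = -8$ ($C{\left(b,S \right)} = 0 - 8 = -8$)
$C{\left(c,-8 \right)} 112 + 154 = \left(-8\right) 112 + 154 = -896 + 154 = -742$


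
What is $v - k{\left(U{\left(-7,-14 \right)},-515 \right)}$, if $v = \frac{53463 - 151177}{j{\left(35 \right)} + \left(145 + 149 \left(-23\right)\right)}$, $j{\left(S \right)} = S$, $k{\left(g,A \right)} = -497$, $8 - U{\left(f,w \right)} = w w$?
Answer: $\frac{1711473}{3247} \approx 527.09$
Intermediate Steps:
$U{\left(f,w \right)} = 8 - w^{2}$ ($U{\left(f,w \right)} = 8 - w w = 8 - w^{2}$)
$v = \frac{97714}{3247}$ ($v = \frac{53463 - 151177}{35 + \left(145 + 149 \left(-23\right)\right)} = - \frac{97714}{35 + \left(145 - 3427\right)} = - \frac{97714}{35 - 3282} = - \frac{97714}{-3247} = \left(-97714\right) \left(- \frac{1}{3247}\right) = \frac{97714}{3247} \approx 30.094$)
$v - k{\left(U{\left(-7,-14 \right)},-515 \right)} = \frac{97714}{3247} - -497 = \frac{97714}{3247} + 497 = \frac{1711473}{3247}$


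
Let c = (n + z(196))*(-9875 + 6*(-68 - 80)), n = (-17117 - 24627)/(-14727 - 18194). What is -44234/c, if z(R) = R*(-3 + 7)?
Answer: 728113757/139121504752 ≈ 0.0052337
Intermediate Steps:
z(R) = 4*R (z(R) = R*4 = 4*R)
n = 41744/32921 (n = -41744/(-32921) = -41744*(-1/32921) = 41744/32921 ≈ 1.2680)
c = -278243009504/32921 (c = (41744/32921 + 4*196)*(-9875 + 6*(-68 - 80)) = (41744/32921 + 784)*(-9875 + 6*(-148)) = 25851808*(-9875 - 888)/32921 = (25851808/32921)*(-10763) = -278243009504/32921 ≈ -8.4518e+6)
-44234/c = -44234/(-278243009504/32921) = -44234*(-32921/278243009504) = 728113757/139121504752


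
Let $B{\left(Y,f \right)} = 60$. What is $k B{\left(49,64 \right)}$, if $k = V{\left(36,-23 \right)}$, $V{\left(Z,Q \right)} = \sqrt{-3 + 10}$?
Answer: $60 \sqrt{7} \approx 158.75$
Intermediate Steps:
$V{\left(Z,Q \right)} = \sqrt{7}$
$k = \sqrt{7} \approx 2.6458$
$k B{\left(49,64 \right)} = \sqrt{7} \cdot 60 = 60 \sqrt{7}$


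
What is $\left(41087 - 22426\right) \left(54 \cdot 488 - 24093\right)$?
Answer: $42155199$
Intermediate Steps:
$\left(41087 - 22426\right) \left(54 \cdot 488 - 24093\right) = 18661 \left(26352 - 24093\right) = 18661 \cdot 2259 = 42155199$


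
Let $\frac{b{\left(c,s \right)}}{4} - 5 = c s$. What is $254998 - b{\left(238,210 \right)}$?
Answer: $55058$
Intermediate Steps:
$b{\left(c,s \right)} = 20 + 4 c s$
$254998 - b{\left(238,210 \right)} = 254998 - \left(20 + 4 \cdot 238 \cdot 210\right) = 254998 - \left(20 + 199920\right) = 254998 - 199940 = 55058$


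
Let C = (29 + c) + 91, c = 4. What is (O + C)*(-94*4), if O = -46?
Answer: -29328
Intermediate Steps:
C = 124 (C = (29 + 4) + 91 = 33 + 91 = 124)
(O + C)*(-94*4) = (-46 + 124)*(-94*4) = 78*(-376) = -29328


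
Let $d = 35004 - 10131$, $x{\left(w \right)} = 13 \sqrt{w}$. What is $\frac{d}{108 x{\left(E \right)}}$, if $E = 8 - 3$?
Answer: $\frac{8291 \sqrt{5}}{2340} \approx 7.9228$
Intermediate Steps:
$E = 5$
$d = 24873$
$\frac{d}{108 x{\left(E \right)}} = \frac{24873}{108 \cdot 13 \sqrt{5}} = \frac{24873}{1404 \sqrt{5}} = 24873 \frac{\sqrt{5}}{7020} = \frac{8291 \sqrt{5}}{2340}$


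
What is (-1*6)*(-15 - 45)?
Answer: 360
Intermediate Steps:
(-1*6)*(-15 - 45) = -6*(-60) = 360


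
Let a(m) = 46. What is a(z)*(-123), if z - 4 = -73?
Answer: -5658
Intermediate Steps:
z = -69 (z = 4 - 73 = -69)
a(z)*(-123) = 46*(-123) = -5658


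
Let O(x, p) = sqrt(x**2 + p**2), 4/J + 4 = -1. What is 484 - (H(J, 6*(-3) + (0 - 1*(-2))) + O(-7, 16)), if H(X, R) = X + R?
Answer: 2504/5 - sqrt(305) ≈ 483.34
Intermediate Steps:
J = -4/5 (J = 4/(-4 - 1) = 4/(-5) = 4*(-1/5) = -4/5 ≈ -0.80000)
O(x, p) = sqrt(p**2 + x**2)
H(X, R) = R + X
484 - (H(J, 6*(-3) + (0 - 1*(-2))) + O(-7, 16)) = 484 - (((6*(-3) + (0 - 1*(-2))) - 4/5) + sqrt(16**2 + (-7)**2)) = 484 - (((-18 + (0 + 2)) - 4/5) + sqrt(256 + 49)) = 484 - (((-18 + 2) - 4/5) + sqrt(305)) = 484 - ((-16 - 4/5) + sqrt(305)) = 484 - (-84/5 + sqrt(305)) = 484 + (84/5 - sqrt(305)) = 2504/5 - sqrt(305)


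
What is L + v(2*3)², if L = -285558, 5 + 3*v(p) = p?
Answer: -2570021/9 ≈ -2.8556e+5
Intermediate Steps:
v(p) = -5/3 + p/3
L + v(2*3)² = -285558 + (-5/3 + (2*3)/3)² = -285558 + (-5/3 + (⅓)*6)² = -285558 + (-5/3 + 2)² = -285558 + (⅓)² = -285558 + ⅑ = -2570021/9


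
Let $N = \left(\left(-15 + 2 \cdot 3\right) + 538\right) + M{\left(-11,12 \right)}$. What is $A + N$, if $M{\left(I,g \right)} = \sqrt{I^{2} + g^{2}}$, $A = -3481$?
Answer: $-2952 + \sqrt{265} \approx -2935.7$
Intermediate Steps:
$N = 529 + \sqrt{265}$ ($N = \left(\left(-15 + 2 \cdot 3\right) + 538\right) + \sqrt{\left(-11\right)^{2} + 12^{2}} = \left(\left(-15 + 6\right) + 538\right) + \sqrt{121 + 144} = \left(-9 + 538\right) + \sqrt{265} = 529 + \sqrt{265} \approx 545.28$)
$A + N = -3481 + \left(529 + \sqrt{265}\right) = -2952 + \sqrt{265}$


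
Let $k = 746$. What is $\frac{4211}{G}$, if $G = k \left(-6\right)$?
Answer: $- \frac{4211}{4476} \approx -0.94079$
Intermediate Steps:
$G = -4476$ ($G = 746 \left(-6\right) = -4476$)
$\frac{4211}{G} = \frac{4211}{-4476} = 4211 \left(- \frac{1}{4476}\right) = - \frac{4211}{4476}$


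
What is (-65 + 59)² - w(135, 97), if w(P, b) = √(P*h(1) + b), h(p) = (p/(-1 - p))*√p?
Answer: 36 - √118/2 ≈ 30.569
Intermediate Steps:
h(p) = p^(3/2)/(-1 - p)
w(P, b) = √(b - P/2) (w(P, b) = √(P*(-1^(3/2)/(1 + 1)) + b) = √(P*(-1*1/2) + b) = √(P*(-1*1*½) + b) = √(P*(-½) + b) = √(-P/2 + b) = √(b - P/2))
(-65 + 59)² - w(135, 97) = (-65 + 59)² - √(-2*135 + 4*97)/2 = (-6)² - √(-270 + 388)/2 = 36 - √118/2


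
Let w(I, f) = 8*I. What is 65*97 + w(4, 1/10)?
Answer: 6337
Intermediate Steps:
65*97 + w(4, 1/10) = 65*97 + 8*4 = 6305 + 32 = 6337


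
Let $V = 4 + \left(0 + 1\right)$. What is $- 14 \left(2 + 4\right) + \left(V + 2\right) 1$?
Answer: $-77$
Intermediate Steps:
$V = 5$ ($V = 4 + 1 = 5$)
$- 14 \left(2 + 4\right) + \left(V + 2\right) 1 = - 14 \left(2 + 4\right) + \left(5 + 2\right) 1 = \left(-14\right) 6 + 7 \cdot 1 = -84 + 7 = -77$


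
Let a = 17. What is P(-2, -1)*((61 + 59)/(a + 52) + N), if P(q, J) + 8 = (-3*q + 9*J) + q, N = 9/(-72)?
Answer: -3861/184 ≈ -20.984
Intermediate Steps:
N = -1/8 (N = 9*(-1/72) = -1/8 ≈ -0.12500)
P(q, J) = -8 - 2*q + 9*J (P(q, J) = -8 + ((-3*q + 9*J) + q) = -8 + (-2*q + 9*J) = -8 - 2*q + 9*J)
P(-2, -1)*((61 + 59)/(a + 52) + N) = (-8 - 2*(-2) + 9*(-1))*((61 + 59)/(17 + 52) - 1/8) = (-8 + 4 - 9)*(120/69 - 1/8) = -13*(120*(1/69) - 1/8) = -13*(40/23 - 1/8) = -13*297/184 = -3861/184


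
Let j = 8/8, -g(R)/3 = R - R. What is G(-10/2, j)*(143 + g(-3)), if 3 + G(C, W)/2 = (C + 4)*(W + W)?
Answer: -1430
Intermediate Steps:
g(R) = 0 (g(R) = -3*(R - R) = -3*0 = 0)
j = 1 (j = 8*(⅛) = 1)
G(C, W) = -6 + 4*W*(4 + C) (G(C, W) = -6 + 2*((C + 4)*(W + W)) = -6 + 2*((4 + C)*(2*W)) = -6 + 2*(2*W*(4 + C)) = -6 + 4*W*(4 + C))
G(-10/2, j)*(143 + g(-3)) = (-6 + 16*1 + 4*(-10/2)*1)*(143 + 0) = (-6 + 16 + 4*(-10*½)*1)*143 = (-6 + 16 + 4*(-5)*1)*143 = (-6 + 16 - 20)*143 = -10*143 = -1430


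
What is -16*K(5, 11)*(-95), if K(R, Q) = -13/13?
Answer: -1520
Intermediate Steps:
K(R, Q) = -1 (K(R, Q) = -13*1/13 = -1)
-16*K(5, 11)*(-95) = -16*(-1)*(-95) = 16*(-95) = -1520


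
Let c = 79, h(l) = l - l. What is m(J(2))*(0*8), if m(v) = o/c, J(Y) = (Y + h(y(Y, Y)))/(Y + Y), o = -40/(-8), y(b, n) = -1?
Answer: 0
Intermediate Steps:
o = 5 (o = -40*(-1/8) = 5)
h(l) = 0
J(Y) = 1/2 (J(Y) = (Y + 0)/(Y + Y) = Y/((2*Y)) = Y*(1/(2*Y)) = 1/2)
m(v) = 5/79
m(J(2))*(0*8) = 5*(0*8)/79 = (5/79)*0 = 0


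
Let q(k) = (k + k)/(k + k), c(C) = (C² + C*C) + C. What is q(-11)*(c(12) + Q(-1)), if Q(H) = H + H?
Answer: 298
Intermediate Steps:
c(C) = C + 2*C² (c(C) = (C² + C²) + C = 2*C² + C = C + 2*C²)
q(k) = 1 (q(k) = (2*k)/((2*k)) = (2*k)*(1/(2*k)) = 1)
Q(H) = 2*H
q(-11)*(c(12) + Q(-1)) = 1*(12*(1 + 2*12) + 2*(-1)) = 1*(12*(1 + 24) - 2) = 1*(12*25 - 2) = 1*(300 - 2) = 1*298 = 298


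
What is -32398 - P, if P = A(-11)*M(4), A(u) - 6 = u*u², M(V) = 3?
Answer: -28423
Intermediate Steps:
A(u) = 6 + u³ (A(u) = 6 + u*u² = 6 + u³)
P = -3975 (P = (6 + (-11)³)*3 = (6 - 1331)*3 = -1325*3 = -3975)
-32398 - P = -32398 - 1*(-3975) = -32398 + 3975 = -28423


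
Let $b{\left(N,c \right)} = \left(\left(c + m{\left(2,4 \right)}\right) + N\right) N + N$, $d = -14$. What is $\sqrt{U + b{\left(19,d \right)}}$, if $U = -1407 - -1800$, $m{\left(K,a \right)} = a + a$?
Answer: $\sqrt{659} \approx 25.671$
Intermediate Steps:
$m{\left(K,a \right)} = 2 a$
$U = 393$ ($U = -1407 + 1800 = 393$)
$b{\left(N,c \right)} = N + N \left(8 + N + c\right)$ ($b{\left(N,c \right)} = \left(\left(c + 2 \cdot 4\right) + N\right) N + N = \left(\left(c + 8\right) + N\right) N + N = \left(\left(8 + c\right) + N\right) N + N = \left(8 + N + c\right) N + N = N \left(8 + N + c\right) + N = N + N \left(8 + N + c\right)$)
$\sqrt{U + b{\left(19,d \right)}} = \sqrt{393 + 19 \left(9 + 19 - 14\right)} = \sqrt{393 + 19 \cdot 14} = \sqrt{393 + 266} = \sqrt{659}$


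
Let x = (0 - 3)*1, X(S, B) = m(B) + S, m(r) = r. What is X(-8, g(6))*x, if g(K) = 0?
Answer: 24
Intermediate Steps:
X(S, B) = B + S
x = -3 (x = -3*1 = -3)
X(-8, g(6))*x = (0 - 8)*(-3) = -8*(-3) = 24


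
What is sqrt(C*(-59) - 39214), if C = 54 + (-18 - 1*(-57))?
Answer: I*sqrt(44701) ≈ 211.43*I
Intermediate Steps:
C = 93 (C = 54 + (-18 + 57) = 54 + 39 = 93)
sqrt(C*(-59) - 39214) = sqrt(93*(-59) - 39214) = sqrt(-5487 - 39214) = sqrt(-44701) = I*sqrt(44701)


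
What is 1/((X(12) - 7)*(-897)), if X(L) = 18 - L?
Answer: 1/897 ≈ 0.0011148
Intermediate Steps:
1/((X(12) - 7)*(-897)) = 1/(((18 - 1*12) - 7)*(-897)) = -1/897/((18 - 12) - 7) = -1/897/(6 - 7) = -1/897/(-1) = -1*(-1/897) = 1/897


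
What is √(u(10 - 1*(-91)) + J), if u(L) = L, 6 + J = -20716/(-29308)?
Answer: 6*√142722633/7327 ≈ 9.7830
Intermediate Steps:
J = -38783/7327 (J = -6 - 20716/(-29308) = -6 - 20716*(-1/29308) = -6 + 5179/7327 = -38783/7327 ≈ -5.2932)
√(u(10 - 1*(-91)) + J) = √((10 - 1*(-91)) - 38783/7327) = √((10 + 91) - 38783/7327) = √(101 - 38783/7327) = √(701244/7327) = 6*√142722633/7327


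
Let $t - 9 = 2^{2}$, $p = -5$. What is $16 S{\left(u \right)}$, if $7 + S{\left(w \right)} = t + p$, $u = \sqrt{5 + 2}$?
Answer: $16$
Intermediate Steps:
$t = 13$ ($t = 9 + 2^{2} = 9 + 4 = 13$)
$u = \sqrt{7} \approx 2.6458$
$S{\left(w \right)} = 1$ ($S{\left(w \right)} = -7 + \left(13 - 5\right) = -7 + 8 = 1$)
$16 S{\left(u \right)} = 16 \cdot 1 = 16$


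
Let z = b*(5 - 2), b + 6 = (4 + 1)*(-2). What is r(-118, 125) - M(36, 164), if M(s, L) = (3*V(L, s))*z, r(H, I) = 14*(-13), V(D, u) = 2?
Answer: 106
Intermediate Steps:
r(H, I) = -182
b = -16 (b = -6 + (4 + 1)*(-2) = -6 + 5*(-2) = -6 - 10 = -16)
z = -48 (z = -16*(5 - 2) = -16*3 = -48)
M(s, L) = -288 (M(s, L) = (3*2)*(-48) = 6*(-48) = -288)
r(-118, 125) - M(36, 164) = -182 - 1*(-288) = -182 + 288 = 106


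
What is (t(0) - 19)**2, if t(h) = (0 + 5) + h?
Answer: 196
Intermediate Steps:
t(h) = 5 + h
(t(0) - 19)**2 = ((5 + 0) - 19)**2 = (5 - 19)**2 = (-14)**2 = 196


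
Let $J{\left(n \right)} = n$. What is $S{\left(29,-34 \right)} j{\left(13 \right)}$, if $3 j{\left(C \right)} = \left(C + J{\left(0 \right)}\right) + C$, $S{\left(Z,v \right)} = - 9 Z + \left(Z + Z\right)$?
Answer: $- \frac{5278}{3} \approx -1759.3$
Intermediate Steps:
$S{\left(Z,v \right)} = - 7 Z$ ($S{\left(Z,v \right)} = - 9 Z + 2 Z = - 7 Z$)
$j{\left(C \right)} = \frac{2 C}{3}$ ($j{\left(C \right)} = \frac{\left(C + 0\right) + C}{3} = \frac{C + C}{3} = \frac{2 C}{3}$)
$S{\left(29,-34 \right)} j{\left(13 \right)} = \left(-7\right) 29 \cdot \frac{2}{3} \cdot 13 = \left(-203\right) \frac{26}{3} = - \frac{5278}{3}$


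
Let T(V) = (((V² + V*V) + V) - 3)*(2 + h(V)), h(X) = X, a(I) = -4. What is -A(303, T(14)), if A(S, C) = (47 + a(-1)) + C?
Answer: -6491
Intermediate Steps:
T(V) = (2 + V)*(-3 + V + 2*V²) (T(V) = (((V² + V*V) + V) - 3)*(2 + V) = (((V² + V²) + V) - 3)*(2 + V) = ((2*V² + V) - 3)*(2 + V) = ((V + 2*V²) - 3)*(2 + V) = (-3 + V + 2*V²)*(2 + V) = (2 + V)*(-3 + V + 2*V²))
A(S, C) = 43 + C (A(S, C) = (47 - 4) + C = 43 + C)
-A(303, T(14)) = -(43 + (-6 - 1*14 + 2*14³ + 5*14²)) = -(43 + (-6 - 14 + 2*2744 + 5*196)) = -(43 + (-6 - 14 + 5488 + 980)) = -(43 + 6448) = -1*6491 = -6491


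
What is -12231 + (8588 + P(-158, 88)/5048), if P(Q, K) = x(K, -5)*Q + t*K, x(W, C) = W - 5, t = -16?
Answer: -9202193/2524 ≈ -3645.9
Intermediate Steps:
x(W, C) = -5 + W
P(Q, K) = -16*K + Q*(-5 + K) (P(Q, K) = (-5 + K)*Q - 16*K = Q*(-5 + K) - 16*K = -16*K + Q*(-5 + K))
-12231 + (8588 + P(-158, 88)/5048) = -12231 + (8588 + (-16*88 - 158*(-5 + 88))/5048) = -12231 + (8588 + (-1408 - 158*83)*(1/5048)) = -12231 + (8588 + (-1408 - 13114)*(1/5048)) = -12231 + (8588 - 14522*1/5048) = -12231 + (8588 - 7261/2524) = -12231 + 21668851/2524 = -9202193/2524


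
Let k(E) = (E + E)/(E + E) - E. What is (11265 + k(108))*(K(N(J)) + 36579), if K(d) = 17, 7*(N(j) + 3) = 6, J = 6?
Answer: 408338168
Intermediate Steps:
N(j) = -15/7 (N(j) = -3 + (⅐)*6 = -3 + 6/7 = -15/7)
k(E) = 1 - E (k(E) = (2*E)/((2*E)) - E = (2*E)*(1/(2*E)) - E = 1 - E)
(11265 + k(108))*(K(N(J)) + 36579) = (11265 + (1 - 1*108))*(17 + 36579) = (11265 + (1 - 108))*36596 = (11265 - 107)*36596 = 11158*36596 = 408338168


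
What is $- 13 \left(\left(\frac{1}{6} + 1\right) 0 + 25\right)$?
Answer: $-325$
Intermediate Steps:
$- 13 \left(\left(\frac{1}{6} + 1\right) 0 + 25\right) = - 13 \left(\frac{7}{6} \cdot 0 + 25\right) = - 13 \left(0 + 25\right) = \left(-13\right) 25 = -325$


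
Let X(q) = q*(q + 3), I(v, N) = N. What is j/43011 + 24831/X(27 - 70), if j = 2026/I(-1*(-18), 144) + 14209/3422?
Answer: 4111677297541/284800347270 ≈ 14.437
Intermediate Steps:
X(q) = q*(3 + q)
j = 2244767/123192 (j = 2026/144 + 14209/3422 = 2026*(1/144) + 14209*(1/3422) = 1013/72 + 14209/3422 = 2244767/123192 ≈ 18.222)
j/43011 + 24831/X(27 - 70) = (2244767/123192)/43011 + 24831/(((27 - 70)*(3 + (27 - 70)))) = (2244767/123192)*(1/43011) + 24831/((-43*(3 - 43))) = 2244767/5298611112 + 24831/((-43*(-40))) = 2244767/5298611112 + 24831/1720 = 4111677297541/284800347270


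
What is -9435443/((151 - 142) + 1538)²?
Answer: -9435443/2393209 ≈ -3.9426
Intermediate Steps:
-9435443/((151 - 142) + 1538)² = -9435443/(9 + 1538)² = -9435443/(1547²) = -9435443/2393209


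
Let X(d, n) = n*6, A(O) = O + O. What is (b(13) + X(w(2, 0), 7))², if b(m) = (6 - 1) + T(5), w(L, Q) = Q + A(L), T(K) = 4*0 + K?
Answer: 2704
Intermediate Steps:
T(K) = K (T(K) = 0 + K = K)
A(O) = 2*O
w(L, Q) = Q + 2*L
X(d, n) = 6*n
b(m) = 10 (b(m) = (6 - 1) + 5 = 5 + 5 = 10)
(b(13) + X(w(2, 0), 7))² = (10 + 6*7)² = (10 + 42)² = 52² = 2704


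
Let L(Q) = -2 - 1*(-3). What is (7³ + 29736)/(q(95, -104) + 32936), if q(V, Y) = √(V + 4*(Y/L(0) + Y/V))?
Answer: 94114784680/103054140031 - 30079*I*√2936545/103054140031 ≈ 0.91326 - 0.00050017*I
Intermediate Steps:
L(Q) = 1 (L(Q) = -2 + 3 = 1)
q(V, Y) = √(V + 4*Y + 4*Y/V) (q(V, Y) = √(V + 4*(Y/1 + Y/V)) = √(V + 4*(Y*1 + Y/V)) = √(V + 4*(Y + Y/V)) = √(V + (4*Y + 4*Y/V)) = √(V + 4*Y + 4*Y/V))
(7³ + 29736)/(q(95, -104) + 32936) = (7³ + 29736)/(√(95 + 4*(-104) + 4*(-104)/95) + 32936) = (343 + 29736)/(√(95 - 416 + 4*(-104)*(1/95)) + 32936) = 30079/(√(95 - 416 - 416/95) + 32936) = 30079/(√(-30911/95) + 32936) = 30079/(I*√2936545/95 + 32936) = 30079/(32936 + I*√2936545/95)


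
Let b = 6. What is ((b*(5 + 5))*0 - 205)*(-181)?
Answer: 37105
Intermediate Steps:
((b*(5 + 5))*0 - 205)*(-181) = ((6*(5 + 5))*0 - 205)*(-181) = ((6*10)*0 - 205)*(-181) = (60*0 - 205)*(-181) = (0 - 205)*(-181) = -205*(-181) = 37105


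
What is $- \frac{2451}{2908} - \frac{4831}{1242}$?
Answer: $- \frac{8546345}{1805868} \approx -4.7325$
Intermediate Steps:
$- \frac{2451}{2908} - \frac{4831}{1242} = - \frac{8546345}{1805868}$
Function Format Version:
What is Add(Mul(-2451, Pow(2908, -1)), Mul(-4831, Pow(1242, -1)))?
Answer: Rational(-8546345, 1805868) ≈ -4.7325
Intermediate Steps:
Add(Mul(-2451, Pow(2908, -1)), Mul(-4831, Pow(1242, -1))) = Add(Mul(-2451, Rational(1, 2908)), Mul(-4831, Rational(1, 1242))) = Add(Rational(-2451, 2908), Rational(-4831, 1242)) = Rational(-8546345, 1805868)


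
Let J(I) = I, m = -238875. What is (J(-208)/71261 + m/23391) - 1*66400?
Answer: -36898977707701/555622017 ≈ -66410.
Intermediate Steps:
(J(-208)/71261 + m/23391) - 1*66400 = (-208/71261 - 238875/23391) - 1*66400 = (-208*1/71261 - 238875*1/23391) - 66400 = (-208/71261 - 79625/7797) - 66400 = -5675778901/555622017 - 66400 = -36898977707701/555622017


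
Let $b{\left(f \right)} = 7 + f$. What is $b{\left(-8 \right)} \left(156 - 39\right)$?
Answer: $-117$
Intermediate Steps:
$b{\left(-8 \right)} \left(156 - 39\right) = \left(7 - 8\right) \left(156 - 39\right) = \left(-1\right) 117 = -117$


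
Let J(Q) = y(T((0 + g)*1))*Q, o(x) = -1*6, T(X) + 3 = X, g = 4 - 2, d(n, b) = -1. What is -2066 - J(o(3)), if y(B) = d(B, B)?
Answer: -2072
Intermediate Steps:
g = 2
T(X) = -3 + X
o(x) = -6
y(B) = -1
J(Q) = -Q
-2066 - J(o(3)) = -2066 - (-1)*(-6) = -2066 - 1*6 = -2066 - 6 = -2072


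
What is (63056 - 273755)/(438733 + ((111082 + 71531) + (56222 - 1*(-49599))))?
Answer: -70233/242389 ≈ -0.28975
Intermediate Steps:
(63056 - 273755)/(438733 + ((111082 + 71531) + (56222 - 1*(-49599)))) = -210699/(438733 + (182613 + (56222 + 49599))) = -210699/(438733 + (182613 + 105821)) = -210699/(438733 + 288434) = -210699/727167 = -210699*1/727167 = -70233/242389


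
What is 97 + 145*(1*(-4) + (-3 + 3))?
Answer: -483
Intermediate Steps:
97 + 145*(1*(-4) + (-3 + 3)) = 97 + 145*(-4 + 0) = 97 + 145*(-4) = 97 - 580 = -483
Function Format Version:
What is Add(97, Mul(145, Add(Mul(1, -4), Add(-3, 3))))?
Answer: -483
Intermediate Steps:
Add(97, Mul(145, Add(Mul(1, -4), Add(-3, 3)))) = Add(97, Mul(145, Add(-4, 0))) = Add(97, Mul(145, -4)) = Add(97, -580) = -483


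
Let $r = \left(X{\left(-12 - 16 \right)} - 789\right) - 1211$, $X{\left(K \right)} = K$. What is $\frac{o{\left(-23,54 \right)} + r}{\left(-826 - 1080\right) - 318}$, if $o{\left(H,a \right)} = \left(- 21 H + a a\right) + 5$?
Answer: $- \frac{86}{139} \approx -0.6187$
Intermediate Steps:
$o{\left(H,a \right)} = 5 + a^{2} - 21 H$ ($o{\left(H,a \right)} = \left(- 21 H + a^{2}\right) + 5 = \left(a^{2} - 21 H\right) + 5 = 5 + a^{2} - 21 H$)
$r = -2028$ ($r = \left(\left(-12 - 16\right) - 789\right) - 1211 = \left(-28 - 789\right) - 1211 = -817 - 1211 = -2028$)
$\frac{o{\left(-23,54 \right)} + r}{\left(-826 - 1080\right) - 318} = \frac{\left(5 + 54^{2} - -483\right) - 2028}{\left(-826 - 1080\right) - 318} = \frac{\left(5 + 2916 + 483\right) - 2028}{-1906 - 318} = \frac{3404 - 2028}{-2224} = 1376 \left(- \frac{1}{2224}\right) = - \frac{86}{139}$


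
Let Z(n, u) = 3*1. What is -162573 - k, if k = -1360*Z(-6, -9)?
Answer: -158493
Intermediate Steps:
Z(n, u) = 3
k = -4080 (k = -1360*3 = -4080)
-162573 - k = -162573 - 1*(-4080) = -162573 + 4080 = -158493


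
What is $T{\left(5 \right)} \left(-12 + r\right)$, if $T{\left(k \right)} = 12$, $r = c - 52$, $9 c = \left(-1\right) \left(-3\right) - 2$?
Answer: $- \frac{2300}{3} \approx -766.67$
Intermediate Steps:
$c = \frac{1}{9}$ ($c = \frac{\left(-1\right) \left(-3\right) - 2}{9} = \frac{3 - 2}{9} = \frac{1}{9} \cdot 1 = \frac{1}{9} \approx 0.11111$)
$r = - \frac{467}{9}$ ($r = \frac{1}{9} - 52 = - \frac{467}{9} \approx -51.889$)
$T{\left(5 \right)} \left(-12 + r\right) = 12 \left(-12 - \frac{467}{9}\right) = 12 \left(- \frac{575}{9}\right) = - \frac{2300}{3}$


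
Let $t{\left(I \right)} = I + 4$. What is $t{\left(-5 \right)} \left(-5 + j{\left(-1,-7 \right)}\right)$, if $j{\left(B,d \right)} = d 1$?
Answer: $12$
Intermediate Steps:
$j{\left(B,d \right)} = d$
$t{\left(I \right)} = 4 + I$
$t{\left(-5 \right)} \left(-5 + j{\left(-1,-7 \right)}\right) = \left(4 - 5\right) \left(-5 - 7\right) = \left(-1\right) \left(-12\right) = 12$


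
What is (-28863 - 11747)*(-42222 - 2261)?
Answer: 1806454630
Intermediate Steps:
(-28863 - 11747)*(-42222 - 2261) = -40610*(-44483) = 1806454630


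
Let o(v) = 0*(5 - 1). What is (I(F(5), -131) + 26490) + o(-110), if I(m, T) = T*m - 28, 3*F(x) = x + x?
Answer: 78076/3 ≈ 26025.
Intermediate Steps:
o(v) = 0 (o(v) = 0*4 = 0)
F(x) = 2*x/3 (F(x) = (x + x)/3 = (2*x)/3 = 2*x/3)
I(m, T) = -28 + T*m
(I(F(5), -131) + 26490) + o(-110) = ((-28 - 262*5/3) + 26490) + 0 = ((-28 - 131*10/3) + 26490) + 0 = ((-28 - 1310/3) + 26490) + 0 = (-1394/3 + 26490) + 0 = 78076/3 + 0 = 78076/3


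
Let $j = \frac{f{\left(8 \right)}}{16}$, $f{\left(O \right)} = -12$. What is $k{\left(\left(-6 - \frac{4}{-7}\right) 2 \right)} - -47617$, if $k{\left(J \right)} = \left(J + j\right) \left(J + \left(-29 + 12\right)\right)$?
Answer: $\frac{9396307}{196} \approx 47940.0$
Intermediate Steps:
$j = - \frac{3}{4}$ ($j = - \frac{12}{16} = \left(-12\right) \frac{1}{16} = - \frac{3}{4} \approx -0.75$)
$k{\left(J \right)} = \left(-17 + J\right) \left(- \frac{3}{4} + J\right)$ ($k{\left(J \right)} = \left(J - \frac{3}{4}\right) \left(J + \left(-29 + 12\right)\right) = \left(- \frac{3}{4} + J\right) \left(J - 17\right) = \left(- \frac{3}{4} + J\right) \left(-17 + J\right) = \left(-17 + J\right) \left(- \frac{3}{4} + J\right)$)
$k{\left(\left(-6 - \frac{4}{-7}\right) 2 \right)} - -47617 = \left(\frac{51}{4} + \left(\left(-6 - \frac{4}{-7}\right) 2\right)^{2} - \frac{71 \left(-6 - \frac{4}{-7}\right) 2}{4}\right) - -47617 = \left(\frac{51}{4} + \left(\left(-6 - - \frac{4}{7}\right) 2\right)^{2} - \frac{71 \left(-6 - - \frac{4}{7}\right) 2}{4}\right) + 47617 = \left(\frac{51}{4} + \left(\left(-6 + \frac{4}{7}\right) 2\right)^{2} - \frac{71 \left(-6 + \frac{4}{7}\right) 2}{4}\right) + 47617 = \left(\frac{51}{4} + \left(\left(- \frac{38}{7}\right) 2\right)^{2} - \frac{71 \left(\left(- \frac{38}{7}\right) 2\right)}{4}\right) + 47617 = \left(\frac{51}{4} + \left(- \frac{76}{7}\right)^{2} - - \frac{1349}{7}\right) + 47617 = \left(\frac{51}{4} + \frac{5776}{49} + \frac{1349}{7}\right) + 47617 = \frac{63375}{196} + 47617 = \frac{9396307}{196}$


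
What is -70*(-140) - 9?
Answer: 9791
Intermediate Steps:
-70*(-140) - 9 = 9800 - 9 = 9791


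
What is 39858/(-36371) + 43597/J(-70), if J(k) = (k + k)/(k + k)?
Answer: 1585626629/36371 ≈ 43596.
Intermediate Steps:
J(k) = 1 (J(k) = (2*k)/((2*k)) = (2*k)*(1/(2*k)) = 1)
39858/(-36371) + 43597/J(-70) = 39858/(-36371) + 43597/1 = 39858*(-1/36371) + 43597*1 = -39858/36371 + 43597 = 1585626629/36371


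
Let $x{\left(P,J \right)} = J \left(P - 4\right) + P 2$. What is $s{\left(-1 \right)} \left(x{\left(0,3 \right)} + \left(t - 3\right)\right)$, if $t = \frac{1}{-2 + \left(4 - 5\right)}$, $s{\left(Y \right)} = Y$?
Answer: $\frac{46}{3} \approx 15.333$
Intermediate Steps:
$t = - \frac{1}{3}$ ($t = \frac{1}{-2 - 1} = \frac{1}{-3} = - \frac{1}{3} \approx -0.33333$)
$x{\left(P,J \right)} = 2 P + J \left(-4 + P\right)$ ($x{\left(P,J \right)} = J \left(-4 + P\right) + 2 P = 2 P + J \left(-4 + P\right)$)
$s{\left(-1 \right)} \left(x{\left(0,3 \right)} + \left(t - 3\right)\right) = - (\left(\left(-4\right) 3 + 2 \cdot 0 + 3 \cdot 0\right) - \frac{10}{3}) = - (\left(-12 + 0 + 0\right) - \frac{10}{3}) = - (-12 - \frac{10}{3}) = \left(-1\right) \left(- \frac{46}{3}\right) = \frac{46}{3}$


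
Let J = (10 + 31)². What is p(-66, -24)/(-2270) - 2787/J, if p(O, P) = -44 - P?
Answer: -629287/381587 ≈ -1.6491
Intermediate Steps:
J = 1681 (J = 41² = 1681)
p(-66, -24)/(-2270) - 2787/J = (-44 - 1*(-24))/(-2270) - 2787/1681 = (-44 + 24)*(-1/2270) - 2787*1/1681 = -20*(-1/2270) - 2787/1681 = 2/227 - 2787/1681 = -629287/381587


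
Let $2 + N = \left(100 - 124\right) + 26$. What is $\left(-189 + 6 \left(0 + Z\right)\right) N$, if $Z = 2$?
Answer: $0$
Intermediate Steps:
$N = 0$ ($N = -2 + \left(\left(100 - 124\right) + 26\right) = -2 + \left(-24 + 26\right) = -2 + 2 = 0$)
$\left(-189 + 6 \left(0 + Z\right)\right) N = \left(-189 + 6 \left(0 + 2\right)\right) 0 = \left(-189 + 6 \cdot 2\right) 0 = \left(-189 + 12\right) 0 = \left(-177\right) 0 = 0$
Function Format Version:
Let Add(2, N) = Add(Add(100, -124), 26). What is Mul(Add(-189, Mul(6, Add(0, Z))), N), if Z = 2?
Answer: 0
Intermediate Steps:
N = 0 (N = Add(-2, Add(Add(100, -124), 26)) = Add(-2, Add(-24, 26)) = Add(-2, 2) = 0)
Mul(Add(-189, Mul(6, Add(0, Z))), N) = Mul(Add(-189, Mul(6, Add(0, 2))), 0) = Mul(Add(-189, Mul(6, 2)), 0) = Mul(Add(-189, 12), 0) = Mul(-177, 0) = 0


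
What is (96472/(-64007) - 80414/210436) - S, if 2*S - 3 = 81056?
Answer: -136483141367431/3367344263 ≈ -40531.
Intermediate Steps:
S = 81059/2 (S = 3/2 + (½)*81056 = 3/2 + 40528 = 81059/2 ≈ 40530.)
(96472/(-64007) - 80414/210436) - S = (96472/(-64007) - 80414/210436) - 1*81059/2 = (96472*(-1/64007) - 80414*1/210436) - 81059/2 = (-96472/64007 - 40207/105218) - 81059/2 = -12724120345/6734688526 - 81059/2 = -136483141367431/3367344263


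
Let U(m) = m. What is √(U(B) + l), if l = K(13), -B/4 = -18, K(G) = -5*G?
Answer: √7 ≈ 2.6458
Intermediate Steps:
B = 72 (B = -4*(-18) = 72)
l = -65 (l = -5*13 = -65)
√(U(B) + l) = √(72 - 65) = √7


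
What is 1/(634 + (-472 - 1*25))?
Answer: 1/137 ≈ 0.0072993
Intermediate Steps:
1/(634 + (-472 - 1*25)) = 1/(634 + (-472 - 25)) = 1/(634 - 497) = 1/137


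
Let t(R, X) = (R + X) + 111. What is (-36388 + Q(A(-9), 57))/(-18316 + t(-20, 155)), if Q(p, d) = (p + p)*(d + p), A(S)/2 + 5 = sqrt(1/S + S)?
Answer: 168304/81315 - 74*I*sqrt(82)/27105 ≈ 2.0698 - 0.024722*I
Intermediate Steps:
A(S) = -10 + 2*sqrt(S + 1/S) (A(S) = -10 + 2*sqrt(1/S + S) = -10 + 2*sqrt(S + 1/S))
t(R, X) = 111 + R + X
Q(p, d) = 2*p*(d + p) (Q(p, d) = (2*p)*(d + p) = 2*p*(d + p))
(-36388 + Q(A(-9), 57))/(-18316 + t(-20, 155)) = (-36388 + 2*(-10 + 2*sqrt(-9 + 1/(-9)))*(57 + (-10 + 2*sqrt(-9 + 1/(-9)))))/(-18316 + (111 - 20 + 155)) = (-36388 + 2*(-10 + 2*sqrt(-9 - 1/9))*(57 + (-10 + 2*sqrt(-9 - 1/9))))/(-18316 + 246) = (-36388 + 2*(-10 + 2*sqrt(-82/9))*(57 + (-10 + 2*sqrt(-82/9))))/(-18070) = (-36388 + 2*(-10 + 2*(I*sqrt(82)/3))*(57 + (-10 + 2*(I*sqrt(82)/3))))*(-1/18070) = (-36388 + 2*(-10 + 2*I*sqrt(82)/3)*(57 + (-10 + 2*I*sqrt(82)/3)))*(-1/18070) = (-36388 + 2*(-10 + 2*I*sqrt(82)/3)*(47 + 2*I*sqrt(82)/3))*(-1/18070) = 18194/9035 - (-10 + 2*I*sqrt(82)/3)*(47 + 2*I*sqrt(82)/3)/9035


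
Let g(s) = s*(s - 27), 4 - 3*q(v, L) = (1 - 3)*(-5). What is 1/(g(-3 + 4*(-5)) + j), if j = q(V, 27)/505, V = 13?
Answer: 505/580748 ≈ 0.00086957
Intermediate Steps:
q(v, L) = -2 (q(v, L) = 4/3 - (1 - 3)*(-5)/3 = 4/3 - (-2)*(-5)/3 = 4/3 - ⅓*10 = 4/3 - 10/3 = -2)
g(s) = s*(-27 + s)
j = -2/505 ≈ -0.0039604
1/(g(-3 + 4*(-5)) + j) = 1/((-3 + 4*(-5))*(-27 + (-3 + 4*(-5))) - 2/505) = 1/((-3 - 20)*(-27 + (-3 - 20)) - 2/505) = 1/(-23*(-27 - 23) - 2/505) = 1/(-23*(-50) - 2/505) = 1/(1150 - 2/505) = 1/(580748/505) = 505/580748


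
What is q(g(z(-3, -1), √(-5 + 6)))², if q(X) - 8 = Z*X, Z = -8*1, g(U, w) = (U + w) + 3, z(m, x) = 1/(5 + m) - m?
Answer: 2704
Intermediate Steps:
g(U, w) = 3 + U + w
Z = -8
q(X) = 8 - 8*X
q(g(z(-3, -1), √(-5 + 6)))² = (8 - 8*(3 + (1 - 1*(-3)² - 5*(-3))/(5 - 3) + √(-5 + 6)))² = (8 - 8*(3 + (1 - 1*9 + 15)/2 + √1))² = (8 - 8*(3 + (1 - 9 + 15)/2 + 1))² = (8 - 8*(3 + (½)*7 + 1))² = (8 - 8*(3 + 7/2 + 1))² = (8 - 8*15/2)² = (8 - 60)² = (-52)² = 2704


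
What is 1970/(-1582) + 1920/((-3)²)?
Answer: 503285/2373 ≈ 212.09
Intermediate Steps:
1970/(-1582) + 1920/((-3)²) = 1970*(-1/1582) + 1920/9 = -985/791 + 1920*(⅑) = -985/791 + 640/3 = 503285/2373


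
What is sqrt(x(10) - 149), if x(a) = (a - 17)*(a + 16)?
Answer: I*sqrt(331) ≈ 18.193*I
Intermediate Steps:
x(a) = (-17 + a)*(16 + a)
sqrt(x(10) - 149) = sqrt((-272 + 10**2 - 1*10) - 149) = sqrt((-272 + 100 - 10) - 149) = sqrt(-182 - 149) = sqrt(-331) = I*sqrt(331)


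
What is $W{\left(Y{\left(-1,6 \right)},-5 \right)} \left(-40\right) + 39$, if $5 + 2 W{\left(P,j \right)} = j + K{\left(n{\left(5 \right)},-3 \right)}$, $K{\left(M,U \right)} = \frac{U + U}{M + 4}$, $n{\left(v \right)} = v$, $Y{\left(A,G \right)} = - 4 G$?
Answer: $\frac{757}{3} \approx 252.33$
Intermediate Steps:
$K{\left(M,U \right)} = \frac{2 U}{4 + M}$
$W{\left(P,j \right)} = - \frac{17}{6} + \frac{j}{2}$ ($W{\left(P,j \right)} = - \frac{5}{2} + \frac{j + 2 \left(-3\right) \frac{1}{4 + 5}}{2} = - \frac{5}{2} + \frac{j + 2 \left(-3\right) \frac{1}{9}}{2} = - \frac{5}{2} + \frac{j - \frac{2}{3}}{2} = - \frac{5}{2} + \frac{- \frac{2}{3} + j}{2} = - \frac{5}{2} + \left(- \frac{1}{3} + \frac{j}{2}\right) = - \frac{17}{6} + \frac{j}{2}$)
$W{\left(Y{\left(-1,6 \right)},-5 \right)} \left(-40\right) + 39 = \left(- \frac{17}{6} + \frac{1}{2} \left(-5\right)\right) \left(-40\right) + 39 = \left(- \frac{17}{6} - \frac{5}{2}\right) \left(-40\right) + 39 = \left(- \frac{16}{3}\right) \left(-40\right) + 39 = \frac{640}{3} + 39 = \frac{757}{3}$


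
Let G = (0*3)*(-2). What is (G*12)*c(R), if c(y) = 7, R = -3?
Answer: 0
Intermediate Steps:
G = 0 (G = 0*(-2) = 0)
(G*12)*c(R) = (0*12)*7 = 0*7 = 0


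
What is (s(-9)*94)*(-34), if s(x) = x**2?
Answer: -258876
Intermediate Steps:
(s(-9)*94)*(-34) = ((-9)**2*94)*(-34) = (81*94)*(-34) = 7614*(-34) = -258876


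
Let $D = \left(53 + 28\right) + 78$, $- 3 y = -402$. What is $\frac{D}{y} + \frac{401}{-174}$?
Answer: $- \frac{6517}{5829} \approx -1.118$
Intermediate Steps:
$y = 134$ ($y = \left(- \frac{1}{3}\right) \left(-402\right) = 134$)
$D = 159$ ($D = 81 + 78 = 159$)
$\frac{D}{y} + \frac{401}{-174} = \frac{159}{134} + \frac{401}{-174} = 159 \cdot \frac{1}{134} + 401 \left(- \frac{1}{174}\right) = \frac{159}{134} - \frac{401}{174} = - \frac{6517}{5829}$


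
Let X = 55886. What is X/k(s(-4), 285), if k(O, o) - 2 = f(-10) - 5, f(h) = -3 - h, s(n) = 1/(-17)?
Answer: 27943/2 ≈ 13972.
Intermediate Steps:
s(n) = -1/17
k(O, o) = 4 (k(O, o) = 2 + ((-3 - 1*(-10)) - 5) = 2 + ((-3 + 10) - 5) = 2 + (7 - 5) = 2 + 2 = 4)
X/k(s(-4), 285) = 55886/4 = 55886*(¼) = 27943/2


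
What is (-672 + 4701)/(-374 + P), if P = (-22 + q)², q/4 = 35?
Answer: 4029/13550 ≈ 0.29734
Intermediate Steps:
q = 140 (q = 4*35 = 140)
P = 13924 (P = (-22 + 140)² = 118² = 13924)
(-672 + 4701)/(-374 + P) = (-672 + 4701)/(-374 + 13924) = 4029/13550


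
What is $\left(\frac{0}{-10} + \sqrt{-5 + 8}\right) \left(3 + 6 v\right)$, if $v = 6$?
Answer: $39 \sqrt{3} \approx 67.55$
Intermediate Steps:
$\left(\frac{0}{-10} + \sqrt{-5 + 8}\right) \left(3 + 6 v\right) = \left(\frac{0}{-10} + \sqrt{-5 + 8}\right) \left(3 + 6 \cdot 6\right) = \left(0 \left(- \frac{1}{10}\right) + \sqrt{3}\right) \left(3 + 36\right) = \left(0 + \sqrt{3}\right) 39 = \sqrt{3} \cdot 39 = 39 \sqrt{3}$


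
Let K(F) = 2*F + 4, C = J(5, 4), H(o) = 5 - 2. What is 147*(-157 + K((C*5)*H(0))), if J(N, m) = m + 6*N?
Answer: 127449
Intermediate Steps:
H(o) = 3
C = 34 (C = 4 + 6*5 = 4 + 30 = 34)
K(F) = 4 + 2*F
147*(-157 + K((C*5)*H(0))) = 147*(-157 + (4 + 2*((34*5)*3))) = 147*(-157 + (4 + 2*(170*3))) = 147*(-157 + (4 + 2*510)) = 147*(-157 + (4 + 1020)) = 147*(-157 + 1024) = 147*867 = 127449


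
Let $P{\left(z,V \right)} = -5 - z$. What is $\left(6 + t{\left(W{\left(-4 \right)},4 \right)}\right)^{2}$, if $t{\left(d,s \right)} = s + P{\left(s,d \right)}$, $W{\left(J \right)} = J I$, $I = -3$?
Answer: $1$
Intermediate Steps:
$W{\left(J \right)} = - 3 J$ ($W{\left(J \right)} = J \left(-3\right) = - 3 J$)
$t{\left(d,s \right)} = -5$ ($t{\left(d,s \right)} = s - \left(5 + s\right) = -5$)
$\left(6 + t{\left(W{\left(-4 \right)},4 \right)}\right)^{2} = \left(6 - 5\right)^{2} = 1^{2} = 1$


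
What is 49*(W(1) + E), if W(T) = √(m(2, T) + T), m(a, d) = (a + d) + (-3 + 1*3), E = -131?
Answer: -6321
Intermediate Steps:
m(a, d) = a + d (m(a, d) = (a + d) + (-3 + 3) = (a + d) + 0 = a + d)
W(T) = √(2 + 2*T) (W(T) = √((2 + T) + T) = √(2 + 2*T))
49*(W(1) + E) = 49*(√(2 + 2*1) - 131) = 49*(√(2 + 2) - 131) = 49*(√4 - 131) = 49*(2 - 131) = 49*(-129) = -6321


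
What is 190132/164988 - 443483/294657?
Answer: -1428804040/4051239093 ≈ -0.35268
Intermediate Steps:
190132/164988 - 443483/294657 = 190132*(1/164988) - 443483*1/294657 = 47533/41247 - 443483/294657 = -1428804040/4051239093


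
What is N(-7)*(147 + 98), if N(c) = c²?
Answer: 12005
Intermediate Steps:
N(-7)*(147 + 98) = (-7)²*(147 + 98) = 49*245 = 12005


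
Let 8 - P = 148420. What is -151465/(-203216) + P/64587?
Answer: -20377023037/13125111792 ≈ -1.5525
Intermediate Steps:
P = -148412 (P = 8 - 1*148420 = 8 - 148420 = -148412)
-151465/(-203216) + P/64587 = -151465/(-203216) - 148412/64587 = -151465*(-1/203216) - 148412*1/64587 = 151465/203216 - 148412/64587 = -20377023037/13125111792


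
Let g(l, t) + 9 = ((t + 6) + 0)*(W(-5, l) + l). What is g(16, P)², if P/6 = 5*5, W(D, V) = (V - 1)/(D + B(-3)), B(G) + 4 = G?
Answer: 5253264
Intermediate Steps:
B(G) = -4 + G
W(D, V) = (-1 + V)/(-7 + D) (W(D, V) = (V - 1)/(D + (-4 - 3)) = (-1 + V)/(D - 7) = (-1 + V)/(-7 + D))
P = 150 (P = 6*(5*5) = 6*25 = 150)
g(l, t) = -9 + (6 + t)*(1/12 + 11*l/12) (g(l, t) = -9 + ((t + 6) + 0)*((-1 + l)/(-7 - 5) + l) = -9 + ((6 + t) + 0)*((-1 + l)/(-12) + l) = -9 + (6 + t)*(-(-1 + l)/12 + l) = -9 + (6 + t)*((1/12 - l/12) + l) = -9 + (6 + t)*(1/12 + 11*l/12))
g(16, P)² = (-17/2 + (1/12)*150 + (11/2)*16 + (11/12)*16*150)² = (-17/2 + 25/2 + 88 + 2200)² = 2292² = 5253264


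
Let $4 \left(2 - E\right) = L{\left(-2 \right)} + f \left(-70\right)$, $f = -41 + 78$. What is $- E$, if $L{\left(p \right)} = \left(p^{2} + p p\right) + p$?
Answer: $-648$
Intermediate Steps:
$f = 37$
$L{\left(p \right)} = p + 2 p^{2}$ ($L{\left(p \right)} = \left(p^{2} + p^{2}\right) + p = 2 p^{2} + p = p + 2 p^{2}$)
$E = 648$ ($E = 2 - \frac{- 2 \left(1 + 2 \left(-2\right)\right) + 37 \left(-70\right)}{4} = 2 - \frac{- 2 \left(1 - 4\right) - 2590}{4} = 2 - \frac{\left(-2\right) \left(-3\right) - 2590}{4} = 2 - \frac{6 - 2590}{4} = 2 - -646 = 2 + 646 = 648$)
$- E = \left(-1\right) 648 = -648$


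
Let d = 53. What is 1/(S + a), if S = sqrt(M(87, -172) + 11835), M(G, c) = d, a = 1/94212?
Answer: -94212/105516710422271 + 35503603776*sqrt(743)/105516710422271 ≈ 0.0091716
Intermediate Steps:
a = 1/94212 ≈ 1.0614e-5
M(G, c) = 53
S = 4*sqrt(743) (S = sqrt(53 + 11835) = sqrt(11888) = 4*sqrt(743) ≈ 109.03)
1/(S + a) = 1/(4*sqrt(743) + 1/94212) = 1/(1/94212 + 4*sqrt(743))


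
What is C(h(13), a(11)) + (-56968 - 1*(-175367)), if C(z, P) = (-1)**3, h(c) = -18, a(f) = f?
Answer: 118398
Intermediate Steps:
C(z, P) = -1
C(h(13), a(11)) + (-56968 - 1*(-175367)) = -1 + (-56968 - 1*(-175367)) = -1 + (-56968 + 175367) = -1 + 118399 = 118398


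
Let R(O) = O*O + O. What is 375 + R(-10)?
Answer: 465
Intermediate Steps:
R(O) = O + O² (R(O) = O² + O = O + O²)
375 + R(-10) = 375 - 10*(1 - 10) = 375 - 10*(-9) = 375 + 90 = 465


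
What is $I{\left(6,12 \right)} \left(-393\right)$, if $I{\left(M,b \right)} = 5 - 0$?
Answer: $-1965$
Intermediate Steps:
$I{\left(M,b \right)} = 5$ ($I{\left(M,b \right)} = 5 + 0 = 5$)
$I{\left(6,12 \right)} \left(-393\right) = 5 \left(-393\right) = -1965$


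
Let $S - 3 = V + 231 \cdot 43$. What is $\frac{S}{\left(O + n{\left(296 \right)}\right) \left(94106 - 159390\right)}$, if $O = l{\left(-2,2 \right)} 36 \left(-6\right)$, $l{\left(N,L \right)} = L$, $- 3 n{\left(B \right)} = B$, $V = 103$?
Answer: $\frac{30117}{103932128} \approx 0.00028978$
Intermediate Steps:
$n{\left(B \right)} = - \frac{B}{3}$
$S = 10039$ ($S = 3 + \left(103 + 231 \cdot 43\right) = 3 + \left(103 + 9933\right) = 3 + 10036 = 10039$)
$O = -432$ ($O = 2 \cdot 36 \left(-6\right) = 72 \left(-6\right) = -432$)
$\frac{S}{\left(O + n{\left(296 \right)}\right) \left(94106 - 159390\right)} = \frac{10039}{\left(-432 - \frac{296}{3}\right) \left(94106 - 159390\right)} = \frac{10039}{\left(-432 - \frac{296}{3}\right) \left(-65284\right)} = \frac{10039}{\left(- \frac{1592}{3}\right) \left(-65284\right)} = \frac{10039}{\frac{103932128}{3}} = 10039 \cdot \frac{3}{103932128} = \frac{30117}{103932128}$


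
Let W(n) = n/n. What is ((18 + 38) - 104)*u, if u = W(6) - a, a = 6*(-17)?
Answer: -4944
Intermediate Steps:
W(n) = 1
a = -102
u = 103 (u = 1 - 1*(-102) = 1 + 102 = 103)
((18 + 38) - 104)*u = ((18 + 38) - 104)*103 = (56 - 104)*103 = -48*103 = -4944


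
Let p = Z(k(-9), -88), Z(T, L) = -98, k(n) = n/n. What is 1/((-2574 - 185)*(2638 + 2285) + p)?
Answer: -1/13582655 ≈ -7.3623e-8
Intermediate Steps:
k(n) = 1
p = -98
1/((-2574 - 185)*(2638 + 2285) + p) = 1/((-2574 - 185)*(2638 + 2285) - 98) = 1/(-2759*4923 - 98) = 1/(-13582557 - 98) = 1/(-13582655) = -1/13582655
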